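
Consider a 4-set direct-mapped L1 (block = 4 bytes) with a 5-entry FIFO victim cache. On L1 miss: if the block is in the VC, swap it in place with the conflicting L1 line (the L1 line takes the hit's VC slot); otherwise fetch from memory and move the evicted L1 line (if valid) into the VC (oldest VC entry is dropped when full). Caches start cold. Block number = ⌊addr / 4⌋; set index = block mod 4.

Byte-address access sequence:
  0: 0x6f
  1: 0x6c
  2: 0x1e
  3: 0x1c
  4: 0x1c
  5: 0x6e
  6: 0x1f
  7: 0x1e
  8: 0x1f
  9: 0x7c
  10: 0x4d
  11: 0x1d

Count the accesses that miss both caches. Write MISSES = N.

  [0] addr=0x6f blk=27 s=3: MISS | VC []
  [1] addr=0x6c blk=27 s=3: L1-HIT | VC []
  [2] addr=0x1e blk=7 s=3: MISS | VC [27]
  [3] addr=0x1c blk=7 s=3: L1-HIT | VC [27]
  [4] addr=0x1c blk=7 s=3: L1-HIT | VC [27]
  [5] addr=0x6e blk=27 s=3: VC-HIT | VC [7]
  [6] addr=0x1f blk=7 s=3: VC-HIT | VC [27]
  [7] addr=0x1e blk=7 s=3: L1-HIT | VC [27]
  [8] addr=0x1f blk=7 s=3: L1-HIT | VC [27]
  [9] addr=0x7c blk=31 s=3: MISS | VC [27, 7]
  [10] addr=0x4d blk=19 s=3: MISS | VC [27, 7, 31]
  [11] addr=0x1d blk=7 s=3: VC-HIT | VC [27, 19, 31]

MISSES = 4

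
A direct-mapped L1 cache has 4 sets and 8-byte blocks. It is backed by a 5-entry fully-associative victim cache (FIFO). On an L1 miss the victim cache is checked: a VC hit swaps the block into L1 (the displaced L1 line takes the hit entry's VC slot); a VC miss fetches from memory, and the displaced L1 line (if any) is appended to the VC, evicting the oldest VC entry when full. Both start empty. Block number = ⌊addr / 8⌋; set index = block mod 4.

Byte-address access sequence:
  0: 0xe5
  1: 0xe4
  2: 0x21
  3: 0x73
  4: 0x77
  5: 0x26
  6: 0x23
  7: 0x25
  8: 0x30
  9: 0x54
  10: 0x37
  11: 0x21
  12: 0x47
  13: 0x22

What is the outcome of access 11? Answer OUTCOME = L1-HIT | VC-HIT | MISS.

OUTCOME = L1-HIT

0: 0xe5 (blk 28, set 0) → MISS  vc=[]
1: 0xe4 (blk 28, set 0) → L1-HIT  vc=[]
2: 0x21 (blk 4, set 0) → MISS  vc=[28]
3: 0x73 (blk 14, set 2) → MISS  vc=[28]
4: 0x77 (blk 14, set 2) → L1-HIT  vc=[28]
5: 0x26 (blk 4, set 0) → L1-HIT  vc=[28]
6: 0x23 (blk 4, set 0) → L1-HIT  vc=[28]
7: 0x25 (blk 4, set 0) → L1-HIT  vc=[28]
8: 0x30 (blk 6, set 2) → MISS  vc=[28, 14]
9: 0x54 (blk 10, set 2) → MISS  vc=[28, 14, 6]
10: 0x37 (blk 6, set 2) → VC-HIT  vc=[28, 14, 10]
11: 0x21 (blk 4, set 0) → L1-HIT  vc=[28, 14, 10]
12: 0x47 (blk 8, set 0) → MISS  vc=[28, 14, 10, 4]
13: 0x22 (blk 4, set 0) → VC-HIT  vc=[28, 14, 10, 8]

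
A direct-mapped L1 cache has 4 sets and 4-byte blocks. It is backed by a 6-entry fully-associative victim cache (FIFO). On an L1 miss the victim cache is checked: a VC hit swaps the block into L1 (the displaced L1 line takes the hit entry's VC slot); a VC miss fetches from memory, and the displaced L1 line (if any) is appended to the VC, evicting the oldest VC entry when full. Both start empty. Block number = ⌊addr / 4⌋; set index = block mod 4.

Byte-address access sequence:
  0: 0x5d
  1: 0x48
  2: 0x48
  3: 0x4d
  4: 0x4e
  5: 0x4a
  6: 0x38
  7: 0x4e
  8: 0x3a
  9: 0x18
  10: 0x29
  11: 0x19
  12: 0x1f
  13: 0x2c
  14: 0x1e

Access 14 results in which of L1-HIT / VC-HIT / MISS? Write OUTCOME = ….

#0 0x5d→b23/s3 MISS; vc=[]
#1 0x48→b18/s2 MISS; vc=[]
#2 0x48→b18/s2 L1-HIT; vc=[]
#3 0x4d→b19/s3 MISS; vc=[23]
#4 0x4e→b19/s3 L1-HIT; vc=[23]
#5 0x4a→b18/s2 L1-HIT; vc=[23]
#6 0x38→b14/s2 MISS; vc=[23,18]
#7 0x4e→b19/s3 L1-HIT; vc=[23,18]
#8 0x3a→b14/s2 L1-HIT; vc=[23,18]
#9 0x18→b6/s2 MISS; vc=[23,18,14]
#10 0x29→b10/s2 MISS; vc=[23,18,14,6]
#11 0x19→b6/s2 VC-HIT; vc=[23,18,14,10]
#12 0x1f→b7/s3 MISS; vc=[23,18,14,10,19]
#13 0x2c→b11/s3 MISS; vc=[23,18,14,10,19,7]
#14 0x1e→b7/s3 VC-HIT; vc=[23,18,14,10,19,11]

OUTCOME = VC-HIT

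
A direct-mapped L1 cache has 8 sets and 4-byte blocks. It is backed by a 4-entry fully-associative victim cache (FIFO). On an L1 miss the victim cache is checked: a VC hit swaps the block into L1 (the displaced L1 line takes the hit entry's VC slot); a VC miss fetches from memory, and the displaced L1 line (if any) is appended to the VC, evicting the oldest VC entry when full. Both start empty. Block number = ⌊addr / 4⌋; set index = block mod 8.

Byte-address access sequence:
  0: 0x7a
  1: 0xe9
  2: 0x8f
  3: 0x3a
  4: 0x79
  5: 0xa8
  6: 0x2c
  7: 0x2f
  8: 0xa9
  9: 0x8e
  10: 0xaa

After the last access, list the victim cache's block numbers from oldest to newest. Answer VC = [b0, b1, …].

VC = [14, 58, 11]

  [0] addr=0x7a blk=30 s=6: MISS | VC []
  [1] addr=0xe9 blk=58 s=2: MISS | VC []
  [2] addr=0x8f blk=35 s=3: MISS | VC []
  [3] addr=0x3a blk=14 s=6: MISS | VC [30]
  [4] addr=0x79 blk=30 s=6: VC-HIT | VC [14]
  [5] addr=0xa8 blk=42 s=2: MISS | VC [14, 58]
  [6] addr=0x2c blk=11 s=3: MISS | VC [14, 58, 35]
  [7] addr=0x2f blk=11 s=3: L1-HIT | VC [14, 58, 35]
  [8] addr=0xa9 blk=42 s=2: L1-HIT | VC [14, 58, 35]
  [9] addr=0x8e blk=35 s=3: VC-HIT | VC [14, 58, 11]
  [10] addr=0xaa blk=42 s=2: L1-HIT | VC [14, 58, 11]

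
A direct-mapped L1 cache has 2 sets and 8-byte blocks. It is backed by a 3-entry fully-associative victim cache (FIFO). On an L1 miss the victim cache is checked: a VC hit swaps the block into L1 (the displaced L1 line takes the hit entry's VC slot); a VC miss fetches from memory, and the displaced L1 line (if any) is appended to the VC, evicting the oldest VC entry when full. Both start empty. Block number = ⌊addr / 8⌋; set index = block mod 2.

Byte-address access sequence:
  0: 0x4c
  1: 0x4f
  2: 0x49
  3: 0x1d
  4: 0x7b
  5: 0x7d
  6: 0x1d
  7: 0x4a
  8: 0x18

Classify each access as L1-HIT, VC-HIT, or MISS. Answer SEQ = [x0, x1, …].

SEQ = [MISS, L1-HIT, L1-HIT, MISS, MISS, L1-HIT, VC-HIT, VC-HIT, VC-HIT]

  [0] addr=0x4c blk=9 s=1: MISS | VC []
  [1] addr=0x4f blk=9 s=1: L1-HIT | VC []
  [2] addr=0x49 blk=9 s=1: L1-HIT | VC []
  [3] addr=0x1d blk=3 s=1: MISS | VC [9]
  [4] addr=0x7b blk=15 s=1: MISS | VC [9, 3]
  [5] addr=0x7d blk=15 s=1: L1-HIT | VC [9, 3]
  [6] addr=0x1d blk=3 s=1: VC-HIT | VC [9, 15]
  [7] addr=0x4a blk=9 s=1: VC-HIT | VC [3, 15]
  [8] addr=0x18 blk=3 s=1: VC-HIT | VC [9, 15]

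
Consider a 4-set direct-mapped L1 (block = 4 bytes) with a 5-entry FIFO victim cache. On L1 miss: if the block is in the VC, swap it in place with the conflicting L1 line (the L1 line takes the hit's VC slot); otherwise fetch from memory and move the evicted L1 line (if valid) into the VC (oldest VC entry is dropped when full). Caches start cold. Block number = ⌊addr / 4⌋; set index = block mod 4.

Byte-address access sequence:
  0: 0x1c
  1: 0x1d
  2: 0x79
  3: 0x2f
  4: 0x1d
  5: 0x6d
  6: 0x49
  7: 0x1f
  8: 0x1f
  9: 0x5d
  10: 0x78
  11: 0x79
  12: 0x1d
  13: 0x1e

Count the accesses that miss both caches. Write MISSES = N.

#0 0x1c→b7/s3 MISS; vc=[]
#1 0x1d→b7/s3 L1-HIT; vc=[]
#2 0x79→b30/s2 MISS; vc=[]
#3 0x2f→b11/s3 MISS; vc=[7]
#4 0x1d→b7/s3 VC-HIT; vc=[11]
#5 0x6d→b27/s3 MISS; vc=[11,7]
#6 0x49→b18/s2 MISS; vc=[11,7,30]
#7 0x1f→b7/s3 VC-HIT; vc=[11,27,30]
#8 0x1f→b7/s3 L1-HIT; vc=[11,27,30]
#9 0x5d→b23/s3 MISS; vc=[11,27,30,7]
#10 0x78→b30/s2 VC-HIT; vc=[11,27,18,7]
#11 0x79→b30/s2 L1-HIT; vc=[11,27,18,7]
#12 0x1d→b7/s3 VC-HIT; vc=[11,27,18,23]
#13 0x1e→b7/s3 L1-HIT; vc=[11,27,18,23]

MISSES = 6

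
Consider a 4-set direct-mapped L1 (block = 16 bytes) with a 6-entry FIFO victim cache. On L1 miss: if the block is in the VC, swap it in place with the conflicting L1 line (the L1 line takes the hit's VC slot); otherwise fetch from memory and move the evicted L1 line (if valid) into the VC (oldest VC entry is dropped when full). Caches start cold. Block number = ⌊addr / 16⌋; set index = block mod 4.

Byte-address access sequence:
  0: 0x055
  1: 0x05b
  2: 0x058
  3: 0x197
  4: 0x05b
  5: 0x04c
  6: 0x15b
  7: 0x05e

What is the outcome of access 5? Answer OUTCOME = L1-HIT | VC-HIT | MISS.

#0 0x55→b5/s1 MISS; vc=[]
#1 0x5b→b5/s1 L1-HIT; vc=[]
#2 0x58→b5/s1 L1-HIT; vc=[]
#3 0x197→b25/s1 MISS; vc=[5]
#4 0x5b→b5/s1 VC-HIT; vc=[25]
#5 0x4c→b4/s0 MISS; vc=[25]
#6 0x15b→b21/s1 MISS; vc=[25,5]
#7 0x5e→b5/s1 VC-HIT; vc=[25,21]

OUTCOME = MISS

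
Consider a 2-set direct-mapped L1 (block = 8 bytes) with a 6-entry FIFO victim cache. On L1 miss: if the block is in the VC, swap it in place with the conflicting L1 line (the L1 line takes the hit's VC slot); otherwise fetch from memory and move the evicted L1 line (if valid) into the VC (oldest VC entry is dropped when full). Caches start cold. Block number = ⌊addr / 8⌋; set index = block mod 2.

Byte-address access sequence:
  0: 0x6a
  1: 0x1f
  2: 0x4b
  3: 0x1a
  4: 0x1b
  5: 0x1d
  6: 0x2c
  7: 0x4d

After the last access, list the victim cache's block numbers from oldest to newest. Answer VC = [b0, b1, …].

VC = [13, 5, 3]

0: 0x6a (blk 13, set 1) → MISS  vc=[]
1: 0x1f (blk 3, set 1) → MISS  vc=[13]
2: 0x4b (blk 9, set 1) → MISS  vc=[13, 3]
3: 0x1a (blk 3, set 1) → VC-HIT  vc=[13, 9]
4: 0x1b (blk 3, set 1) → L1-HIT  vc=[13, 9]
5: 0x1d (blk 3, set 1) → L1-HIT  vc=[13, 9]
6: 0x2c (blk 5, set 1) → MISS  vc=[13, 9, 3]
7: 0x4d (blk 9, set 1) → VC-HIT  vc=[13, 5, 3]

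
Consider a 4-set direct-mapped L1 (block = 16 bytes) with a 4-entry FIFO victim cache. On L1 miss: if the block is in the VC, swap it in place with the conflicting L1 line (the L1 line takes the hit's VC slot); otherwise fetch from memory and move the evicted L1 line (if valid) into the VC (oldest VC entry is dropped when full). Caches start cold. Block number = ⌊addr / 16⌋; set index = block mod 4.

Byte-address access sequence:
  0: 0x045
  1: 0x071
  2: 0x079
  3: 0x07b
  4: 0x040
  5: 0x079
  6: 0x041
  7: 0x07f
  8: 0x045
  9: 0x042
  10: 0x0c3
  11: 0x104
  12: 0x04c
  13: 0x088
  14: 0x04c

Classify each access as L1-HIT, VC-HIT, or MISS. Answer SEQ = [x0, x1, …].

SEQ = [MISS, MISS, L1-HIT, L1-HIT, L1-HIT, L1-HIT, L1-HIT, L1-HIT, L1-HIT, L1-HIT, MISS, MISS, VC-HIT, MISS, VC-HIT]

0: 0x45 (blk 4, set 0) → MISS  vc=[]
1: 0x71 (blk 7, set 3) → MISS  vc=[]
2: 0x79 (blk 7, set 3) → L1-HIT  vc=[]
3: 0x7b (blk 7, set 3) → L1-HIT  vc=[]
4: 0x40 (blk 4, set 0) → L1-HIT  vc=[]
5: 0x79 (blk 7, set 3) → L1-HIT  vc=[]
6: 0x41 (blk 4, set 0) → L1-HIT  vc=[]
7: 0x7f (blk 7, set 3) → L1-HIT  vc=[]
8: 0x45 (blk 4, set 0) → L1-HIT  vc=[]
9: 0x42 (blk 4, set 0) → L1-HIT  vc=[]
10: 0xc3 (blk 12, set 0) → MISS  vc=[4]
11: 0x104 (blk 16, set 0) → MISS  vc=[4, 12]
12: 0x4c (blk 4, set 0) → VC-HIT  vc=[16, 12]
13: 0x88 (blk 8, set 0) → MISS  vc=[16, 12, 4]
14: 0x4c (blk 4, set 0) → VC-HIT  vc=[16, 12, 8]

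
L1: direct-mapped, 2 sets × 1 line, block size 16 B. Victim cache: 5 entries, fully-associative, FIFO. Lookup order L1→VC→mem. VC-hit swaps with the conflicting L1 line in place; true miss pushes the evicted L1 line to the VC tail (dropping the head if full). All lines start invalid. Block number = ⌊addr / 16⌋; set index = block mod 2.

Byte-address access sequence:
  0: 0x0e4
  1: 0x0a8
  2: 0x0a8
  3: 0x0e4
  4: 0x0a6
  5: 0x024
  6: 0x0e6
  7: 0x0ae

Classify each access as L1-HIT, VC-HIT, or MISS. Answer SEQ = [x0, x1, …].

0: 0xe4 (blk 14, set 0) → MISS  vc=[]
1: 0xa8 (blk 10, set 0) → MISS  vc=[14]
2: 0xa8 (blk 10, set 0) → L1-HIT  vc=[14]
3: 0xe4 (blk 14, set 0) → VC-HIT  vc=[10]
4: 0xa6 (blk 10, set 0) → VC-HIT  vc=[14]
5: 0x24 (blk 2, set 0) → MISS  vc=[14, 10]
6: 0xe6 (blk 14, set 0) → VC-HIT  vc=[2, 10]
7: 0xae (blk 10, set 0) → VC-HIT  vc=[2, 14]

SEQ = [MISS, MISS, L1-HIT, VC-HIT, VC-HIT, MISS, VC-HIT, VC-HIT]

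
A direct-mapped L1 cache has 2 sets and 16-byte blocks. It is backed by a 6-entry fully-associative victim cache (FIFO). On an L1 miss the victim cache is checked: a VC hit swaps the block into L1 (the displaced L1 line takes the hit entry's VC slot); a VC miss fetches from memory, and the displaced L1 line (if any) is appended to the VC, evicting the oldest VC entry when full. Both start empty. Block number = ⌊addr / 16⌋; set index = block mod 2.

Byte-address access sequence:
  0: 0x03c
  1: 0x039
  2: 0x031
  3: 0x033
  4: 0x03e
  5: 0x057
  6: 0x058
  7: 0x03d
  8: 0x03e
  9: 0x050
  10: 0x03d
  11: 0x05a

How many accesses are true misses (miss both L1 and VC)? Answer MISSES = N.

0: 0x3c (blk 3, set 1) → MISS  vc=[]
1: 0x39 (blk 3, set 1) → L1-HIT  vc=[]
2: 0x31 (blk 3, set 1) → L1-HIT  vc=[]
3: 0x33 (blk 3, set 1) → L1-HIT  vc=[]
4: 0x3e (blk 3, set 1) → L1-HIT  vc=[]
5: 0x57 (blk 5, set 1) → MISS  vc=[3]
6: 0x58 (blk 5, set 1) → L1-HIT  vc=[3]
7: 0x3d (blk 3, set 1) → VC-HIT  vc=[5]
8: 0x3e (blk 3, set 1) → L1-HIT  vc=[5]
9: 0x50 (blk 5, set 1) → VC-HIT  vc=[3]
10: 0x3d (blk 3, set 1) → VC-HIT  vc=[5]
11: 0x5a (blk 5, set 1) → VC-HIT  vc=[3]

MISSES = 2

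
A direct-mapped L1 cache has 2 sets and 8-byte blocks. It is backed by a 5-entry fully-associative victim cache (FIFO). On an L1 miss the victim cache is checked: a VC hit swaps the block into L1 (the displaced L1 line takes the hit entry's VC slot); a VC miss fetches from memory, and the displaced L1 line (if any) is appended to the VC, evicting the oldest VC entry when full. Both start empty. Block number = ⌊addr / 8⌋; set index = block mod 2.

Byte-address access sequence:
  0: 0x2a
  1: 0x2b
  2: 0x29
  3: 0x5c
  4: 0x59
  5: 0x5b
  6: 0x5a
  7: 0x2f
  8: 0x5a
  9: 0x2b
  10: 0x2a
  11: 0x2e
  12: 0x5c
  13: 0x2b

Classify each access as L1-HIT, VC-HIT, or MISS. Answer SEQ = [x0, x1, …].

  [0] addr=0x2a blk=5 s=1: MISS | VC []
  [1] addr=0x2b blk=5 s=1: L1-HIT | VC []
  [2] addr=0x29 blk=5 s=1: L1-HIT | VC []
  [3] addr=0x5c blk=11 s=1: MISS | VC [5]
  [4] addr=0x59 blk=11 s=1: L1-HIT | VC [5]
  [5] addr=0x5b blk=11 s=1: L1-HIT | VC [5]
  [6] addr=0x5a blk=11 s=1: L1-HIT | VC [5]
  [7] addr=0x2f blk=5 s=1: VC-HIT | VC [11]
  [8] addr=0x5a blk=11 s=1: VC-HIT | VC [5]
  [9] addr=0x2b blk=5 s=1: VC-HIT | VC [11]
  [10] addr=0x2a blk=5 s=1: L1-HIT | VC [11]
  [11] addr=0x2e blk=5 s=1: L1-HIT | VC [11]
  [12] addr=0x5c blk=11 s=1: VC-HIT | VC [5]
  [13] addr=0x2b blk=5 s=1: VC-HIT | VC [11]

SEQ = [MISS, L1-HIT, L1-HIT, MISS, L1-HIT, L1-HIT, L1-HIT, VC-HIT, VC-HIT, VC-HIT, L1-HIT, L1-HIT, VC-HIT, VC-HIT]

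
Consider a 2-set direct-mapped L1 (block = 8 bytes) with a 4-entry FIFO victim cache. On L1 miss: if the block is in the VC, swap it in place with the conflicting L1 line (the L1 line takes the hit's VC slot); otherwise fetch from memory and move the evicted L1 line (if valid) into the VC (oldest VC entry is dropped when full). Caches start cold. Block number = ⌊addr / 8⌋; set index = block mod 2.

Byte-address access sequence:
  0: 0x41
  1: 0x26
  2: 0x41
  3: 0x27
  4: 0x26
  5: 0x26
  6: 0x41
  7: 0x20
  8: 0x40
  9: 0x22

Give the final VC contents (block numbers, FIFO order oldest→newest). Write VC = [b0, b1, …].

0: 0x41 (blk 8, set 0) → MISS  vc=[]
1: 0x26 (blk 4, set 0) → MISS  vc=[8]
2: 0x41 (blk 8, set 0) → VC-HIT  vc=[4]
3: 0x27 (blk 4, set 0) → VC-HIT  vc=[8]
4: 0x26 (blk 4, set 0) → L1-HIT  vc=[8]
5: 0x26 (blk 4, set 0) → L1-HIT  vc=[8]
6: 0x41 (blk 8, set 0) → VC-HIT  vc=[4]
7: 0x20 (blk 4, set 0) → VC-HIT  vc=[8]
8: 0x40 (blk 8, set 0) → VC-HIT  vc=[4]
9: 0x22 (blk 4, set 0) → VC-HIT  vc=[8]

VC = [8]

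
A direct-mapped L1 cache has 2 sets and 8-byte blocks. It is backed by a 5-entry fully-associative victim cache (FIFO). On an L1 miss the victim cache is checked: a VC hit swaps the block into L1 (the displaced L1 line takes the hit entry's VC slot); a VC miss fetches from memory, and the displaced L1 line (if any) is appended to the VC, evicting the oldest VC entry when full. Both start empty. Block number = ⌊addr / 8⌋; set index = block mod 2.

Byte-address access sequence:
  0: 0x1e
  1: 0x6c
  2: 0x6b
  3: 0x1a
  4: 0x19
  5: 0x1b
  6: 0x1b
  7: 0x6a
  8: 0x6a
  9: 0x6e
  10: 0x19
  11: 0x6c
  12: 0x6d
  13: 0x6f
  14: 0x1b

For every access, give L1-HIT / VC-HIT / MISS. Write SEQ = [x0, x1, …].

  [0] addr=0x1e blk=3 s=1: MISS | VC []
  [1] addr=0x6c blk=13 s=1: MISS | VC [3]
  [2] addr=0x6b blk=13 s=1: L1-HIT | VC [3]
  [3] addr=0x1a blk=3 s=1: VC-HIT | VC [13]
  [4] addr=0x19 blk=3 s=1: L1-HIT | VC [13]
  [5] addr=0x1b blk=3 s=1: L1-HIT | VC [13]
  [6] addr=0x1b blk=3 s=1: L1-HIT | VC [13]
  [7] addr=0x6a blk=13 s=1: VC-HIT | VC [3]
  [8] addr=0x6a blk=13 s=1: L1-HIT | VC [3]
  [9] addr=0x6e blk=13 s=1: L1-HIT | VC [3]
  [10] addr=0x19 blk=3 s=1: VC-HIT | VC [13]
  [11] addr=0x6c blk=13 s=1: VC-HIT | VC [3]
  [12] addr=0x6d blk=13 s=1: L1-HIT | VC [3]
  [13] addr=0x6f blk=13 s=1: L1-HIT | VC [3]
  [14] addr=0x1b blk=3 s=1: VC-HIT | VC [13]

SEQ = [MISS, MISS, L1-HIT, VC-HIT, L1-HIT, L1-HIT, L1-HIT, VC-HIT, L1-HIT, L1-HIT, VC-HIT, VC-HIT, L1-HIT, L1-HIT, VC-HIT]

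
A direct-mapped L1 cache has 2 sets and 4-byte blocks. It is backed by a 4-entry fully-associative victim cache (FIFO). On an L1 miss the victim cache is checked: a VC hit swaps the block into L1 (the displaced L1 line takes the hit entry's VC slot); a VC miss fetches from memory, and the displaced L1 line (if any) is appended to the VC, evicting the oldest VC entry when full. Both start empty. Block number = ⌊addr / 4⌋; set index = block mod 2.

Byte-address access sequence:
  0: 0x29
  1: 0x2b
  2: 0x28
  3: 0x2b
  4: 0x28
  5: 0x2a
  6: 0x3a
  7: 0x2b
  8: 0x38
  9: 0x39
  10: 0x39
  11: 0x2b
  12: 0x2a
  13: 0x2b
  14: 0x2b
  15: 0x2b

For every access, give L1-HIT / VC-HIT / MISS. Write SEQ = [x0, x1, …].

  [0] addr=0x29 blk=10 s=0: MISS | VC []
  [1] addr=0x2b blk=10 s=0: L1-HIT | VC []
  [2] addr=0x28 blk=10 s=0: L1-HIT | VC []
  [3] addr=0x2b blk=10 s=0: L1-HIT | VC []
  [4] addr=0x28 blk=10 s=0: L1-HIT | VC []
  [5] addr=0x2a blk=10 s=0: L1-HIT | VC []
  [6] addr=0x3a blk=14 s=0: MISS | VC [10]
  [7] addr=0x2b blk=10 s=0: VC-HIT | VC [14]
  [8] addr=0x38 blk=14 s=0: VC-HIT | VC [10]
  [9] addr=0x39 blk=14 s=0: L1-HIT | VC [10]
  [10] addr=0x39 blk=14 s=0: L1-HIT | VC [10]
  [11] addr=0x2b blk=10 s=0: VC-HIT | VC [14]
  [12] addr=0x2a blk=10 s=0: L1-HIT | VC [14]
  [13] addr=0x2b blk=10 s=0: L1-HIT | VC [14]
  [14] addr=0x2b blk=10 s=0: L1-HIT | VC [14]
  [15] addr=0x2b blk=10 s=0: L1-HIT | VC [14]

SEQ = [MISS, L1-HIT, L1-HIT, L1-HIT, L1-HIT, L1-HIT, MISS, VC-HIT, VC-HIT, L1-HIT, L1-HIT, VC-HIT, L1-HIT, L1-HIT, L1-HIT, L1-HIT]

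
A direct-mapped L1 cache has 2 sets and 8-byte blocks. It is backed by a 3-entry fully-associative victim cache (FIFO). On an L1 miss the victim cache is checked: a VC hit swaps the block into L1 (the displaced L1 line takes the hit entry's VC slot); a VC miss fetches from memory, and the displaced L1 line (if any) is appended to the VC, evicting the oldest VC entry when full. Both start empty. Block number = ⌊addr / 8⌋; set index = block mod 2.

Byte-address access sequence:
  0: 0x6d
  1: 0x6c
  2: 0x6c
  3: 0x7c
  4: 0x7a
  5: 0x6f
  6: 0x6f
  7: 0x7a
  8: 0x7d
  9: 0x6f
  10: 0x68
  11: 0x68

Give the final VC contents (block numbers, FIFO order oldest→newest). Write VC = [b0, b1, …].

#0 0x6d→b13/s1 MISS; vc=[]
#1 0x6c→b13/s1 L1-HIT; vc=[]
#2 0x6c→b13/s1 L1-HIT; vc=[]
#3 0x7c→b15/s1 MISS; vc=[13]
#4 0x7a→b15/s1 L1-HIT; vc=[13]
#5 0x6f→b13/s1 VC-HIT; vc=[15]
#6 0x6f→b13/s1 L1-HIT; vc=[15]
#7 0x7a→b15/s1 VC-HIT; vc=[13]
#8 0x7d→b15/s1 L1-HIT; vc=[13]
#9 0x6f→b13/s1 VC-HIT; vc=[15]
#10 0x68→b13/s1 L1-HIT; vc=[15]
#11 0x68→b13/s1 L1-HIT; vc=[15]

VC = [15]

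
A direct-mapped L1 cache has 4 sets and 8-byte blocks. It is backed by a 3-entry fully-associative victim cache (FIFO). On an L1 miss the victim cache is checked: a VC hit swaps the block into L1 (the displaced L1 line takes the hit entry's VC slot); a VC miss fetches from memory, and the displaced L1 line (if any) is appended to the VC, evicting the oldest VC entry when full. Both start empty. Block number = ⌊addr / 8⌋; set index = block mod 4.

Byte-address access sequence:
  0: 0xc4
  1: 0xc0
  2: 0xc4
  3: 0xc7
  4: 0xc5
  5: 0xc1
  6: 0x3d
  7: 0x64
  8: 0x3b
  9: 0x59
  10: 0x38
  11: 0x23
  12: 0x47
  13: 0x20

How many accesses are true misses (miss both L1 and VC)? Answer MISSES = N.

MISSES = 6

#0 0xc4→b24/s0 MISS; vc=[]
#1 0xc0→b24/s0 L1-HIT; vc=[]
#2 0xc4→b24/s0 L1-HIT; vc=[]
#3 0xc7→b24/s0 L1-HIT; vc=[]
#4 0xc5→b24/s0 L1-HIT; vc=[]
#5 0xc1→b24/s0 L1-HIT; vc=[]
#6 0x3d→b7/s3 MISS; vc=[]
#7 0x64→b12/s0 MISS; vc=[24]
#8 0x3b→b7/s3 L1-HIT; vc=[24]
#9 0x59→b11/s3 MISS; vc=[24,7]
#10 0x38→b7/s3 VC-HIT; vc=[24,11]
#11 0x23→b4/s0 MISS; vc=[24,11,12]
#12 0x47→b8/s0 MISS; vc=[11,12,4]
#13 0x20→b4/s0 VC-HIT; vc=[11,12,8]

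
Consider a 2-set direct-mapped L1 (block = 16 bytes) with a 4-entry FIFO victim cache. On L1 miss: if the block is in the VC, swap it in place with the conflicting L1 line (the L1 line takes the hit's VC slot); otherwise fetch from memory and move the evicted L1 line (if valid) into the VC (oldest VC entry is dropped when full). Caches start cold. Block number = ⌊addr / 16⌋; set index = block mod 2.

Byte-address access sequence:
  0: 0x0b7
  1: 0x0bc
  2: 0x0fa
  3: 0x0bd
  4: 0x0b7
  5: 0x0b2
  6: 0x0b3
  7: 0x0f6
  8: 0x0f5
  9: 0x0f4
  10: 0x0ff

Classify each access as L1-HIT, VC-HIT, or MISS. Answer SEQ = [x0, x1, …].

  [0] addr=0xb7 blk=11 s=1: MISS | VC []
  [1] addr=0xbc blk=11 s=1: L1-HIT | VC []
  [2] addr=0xfa blk=15 s=1: MISS | VC [11]
  [3] addr=0xbd blk=11 s=1: VC-HIT | VC [15]
  [4] addr=0xb7 blk=11 s=1: L1-HIT | VC [15]
  [5] addr=0xb2 blk=11 s=1: L1-HIT | VC [15]
  [6] addr=0xb3 blk=11 s=1: L1-HIT | VC [15]
  [7] addr=0xf6 blk=15 s=1: VC-HIT | VC [11]
  [8] addr=0xf5 blk=15 s=1: L1-HIT | VC [11]
  [9] addr=0xf4 blk=15 s=1: L1-HIT | VC [11]
  [10] addr=0xff blk=15 s=1: L1-HIT | VC [11]

SEQ = [MISS, L1-HIT, MISS, VC-HIT, L1-HIT, L1-HIT, L1-HIT, VC-HIT, L1-HIT, L1-HIT, L1-HIT]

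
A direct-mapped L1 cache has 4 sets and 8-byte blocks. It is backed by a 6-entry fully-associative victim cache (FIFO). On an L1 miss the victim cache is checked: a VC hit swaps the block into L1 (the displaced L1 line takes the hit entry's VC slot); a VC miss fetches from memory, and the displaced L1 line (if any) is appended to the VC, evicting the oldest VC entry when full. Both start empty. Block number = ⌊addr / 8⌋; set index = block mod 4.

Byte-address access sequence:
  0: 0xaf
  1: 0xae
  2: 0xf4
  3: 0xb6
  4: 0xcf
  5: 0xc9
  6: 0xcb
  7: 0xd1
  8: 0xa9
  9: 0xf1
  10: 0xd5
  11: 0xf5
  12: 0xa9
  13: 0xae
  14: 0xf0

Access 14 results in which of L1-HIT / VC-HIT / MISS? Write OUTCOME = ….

OUTCOME = L1-HIT

  [0] addr=0xaf blk=21 s=1: MISS | VC []
  [1] addr=0xae blk=21 s=1: L1-HIT | VC []
  [2] addr=0xf4 blk=30 s=2: MISS | VC []
  [3] addr=0xb6 blk=22 s=2: MISS | VC [30]
  [4] addr=0xcf blk=25 s=1: MISS | VC [30, 21]
  [5] addr=0xc9 blk=25 s=1: L1-HIT | VC [30, 21]
  [6] addr=0xcb blk=25 s=1: L1-HIT | VC [30, 21]
  [7] addr=0xd1 blk=26 s=2: MISS | VC [30, 21, 22]
  [8] addr=0xa9 blk=21 s=1: VC-HIT | VC [30, 25, 22]
  [9] addr=0xf1 blk=30 s=2: VC-HIT | VC [26, 25, 22]
  [10] addr=0xd5 blk=26 s=2: VC-HIT | VC [30, 25, 22]
  [11] addr=0xf5 blk=30 s=2: VC-HIT | VC [26, 25, 22]
  [12] addr=0xa9 blk=21 s=1: L1-HIT | VC [26, 25, 22]
  [13] addr=0xae blk=21 s=1: L1-HIT | VC [26, 25, 22]
  [14] addr=0xf0 blk=30 s=2: L1-HIT | VC [26, 25, 22]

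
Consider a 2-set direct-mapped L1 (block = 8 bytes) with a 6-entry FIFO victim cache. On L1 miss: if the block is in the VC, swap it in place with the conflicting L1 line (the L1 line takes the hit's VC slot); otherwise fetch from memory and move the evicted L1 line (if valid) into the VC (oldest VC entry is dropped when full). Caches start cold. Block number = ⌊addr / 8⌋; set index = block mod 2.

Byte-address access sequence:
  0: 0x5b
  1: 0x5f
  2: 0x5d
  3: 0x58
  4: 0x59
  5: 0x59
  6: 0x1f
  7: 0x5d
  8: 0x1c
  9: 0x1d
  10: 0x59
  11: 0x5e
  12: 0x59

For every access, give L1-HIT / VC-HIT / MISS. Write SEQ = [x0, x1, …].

  [0] addr=0x5b blk=11 s=1: MISS | VC []
  [1] addr=0x5f blk=11 s=1: L1-HIT | VC []
  [2] addr=0x5d blk=11 s=1: L1-HIT | VC []
  [3] addr=0x58 blk=11 s=1: L1-HIT | VC []
  [4] addr=0x59 blk=11 s=1: L1-HIT | VC []
  [5] addr=0x59 blk=11 s=1: L1-HIT | VC []
  [6] addr=0x1f blk=3 s=1: MISS | VC [11]
  [7] addr=0x5d blk=11 s=1: VC-HIT | VC [3]
  [8] addr=0x1c blk=3 s=1: VC-HIT | VC [11]
  [9] addr=0x1d blk=3 s=1: L1-HIT | VC [11]
  [10] addr=0x59 blk=11 s=1: VC-HIT | VC [3]
  [11] addr=0x5e blk=11 s=1: L1-HIT | VC [3]
  [12] addr=0x59 blk=11 s=1: L1-HIT | VC [3]

SEQ = [MISS, L1-HIT, L1-HIT, L1-HIT, L1-HIT, L1-HIT, MISS, VC-HIT, VC-HIT, L1-HIT, VC-HIT, L1-HIT, L1-HIT]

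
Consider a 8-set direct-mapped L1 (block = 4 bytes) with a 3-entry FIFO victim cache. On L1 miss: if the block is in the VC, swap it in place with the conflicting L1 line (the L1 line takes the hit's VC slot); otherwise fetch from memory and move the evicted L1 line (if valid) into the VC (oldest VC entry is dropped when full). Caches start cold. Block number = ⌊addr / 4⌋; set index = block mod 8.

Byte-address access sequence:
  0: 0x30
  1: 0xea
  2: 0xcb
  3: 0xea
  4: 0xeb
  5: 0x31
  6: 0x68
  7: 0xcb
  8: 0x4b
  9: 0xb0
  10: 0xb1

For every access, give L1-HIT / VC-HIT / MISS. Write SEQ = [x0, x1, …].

  [0] addr=0x30 blk=12 s=4: MISS | VC []
  [1] addr=0xea blk=58 s=2: MISS | VC []
  [2] addr=0xcb blk=50 s=2: MISS | VC [58]
  [3] addr=0xea blk=58 s=2: VC-HIT | VC [50]
  [4] addr=0xeb blk=58 s=2: L1-HIT | VC [50]
  [5] addr=0x31 blk=12 s=4: L1-HIT | VC [50]
  [6] addr=0x68 blk=26 s=2: MISS | VC [50, 58]
  [7] addr=0xcb blk=50 s=2: VC-HIT | VC [26, 58]
  [8] addr=0x4b blk=18 s=2: MISS | VC [26, 58, 50]
  [9] addr=0xb0 blk=44 s=4: MISS | VC [58, 50, 12]
  [10] addr=0xb1 blk=44 s=4: L1-HIT | VC [58, 50, 12]

SEQ = [MISS, MISS, MISS, VC-HIT, L1-HIT, L1-HIT, MISS, VC-HIT, MISS, MISS, L1-HIT]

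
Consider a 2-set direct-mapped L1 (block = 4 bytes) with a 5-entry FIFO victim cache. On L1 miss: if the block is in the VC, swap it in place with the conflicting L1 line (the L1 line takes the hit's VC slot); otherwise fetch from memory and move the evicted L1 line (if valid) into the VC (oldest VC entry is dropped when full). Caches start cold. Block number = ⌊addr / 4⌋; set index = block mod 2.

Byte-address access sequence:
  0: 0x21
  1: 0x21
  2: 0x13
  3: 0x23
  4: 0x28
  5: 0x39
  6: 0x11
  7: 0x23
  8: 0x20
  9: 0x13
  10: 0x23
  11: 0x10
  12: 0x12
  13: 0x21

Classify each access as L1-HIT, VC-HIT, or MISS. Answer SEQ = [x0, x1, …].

0: 0x21 (blk 8, set 0) → MISS  vc=[]
1: 0x21 (blk 8, set 0) → L1-HIT  vc=[]
2: 0x13 (blk 4, set 0) → MISS  vc=[8]
3: 0x23 (blk 8, set 0) → VC-HIT  vc=[4]
4: 0x28 (blk 10, set 0) → MISS  vc=[4, 8]
5: 0x39 (blk 14, set 0) → MISS  vc=[4, 8, 10]
6: 0x11 (blk 4, set 0) → VC-HIT  vc=[14, 8, 10]
7: 0x23 (blk 8, set 0) → VC-HIT  vc=[14, 4, 10]
8: 0x20 (blk 8, set 0) → L1-HIT  vc=[14, 4, 10]
9: 0x13 (blk 4, set 0) → VC-HIT  vc=[14, 8, 10]
10: 0x23 (blk 8, set 0) → VC-HIT  vc=[14, 4, 10]
11: 0x10 (blk 4, set 0) → VC-HIT  vc=[14, 8, 10]
12: 0x12 (blk 4, set 0) → L1-HIT  vc=[14, 8, 10]
13: 0x21 (blk 8, set 0) → VC-HIT  vc=[14, 4, 10]

SEQ = [MISS, L1-HIT, MISS, VC-HIT, MISS, MISS, VC-HIT, VC-HIT, L1-HIT, VC-HIT, VC-HIT, VC-HIT, L1-HIT, VC-HIT]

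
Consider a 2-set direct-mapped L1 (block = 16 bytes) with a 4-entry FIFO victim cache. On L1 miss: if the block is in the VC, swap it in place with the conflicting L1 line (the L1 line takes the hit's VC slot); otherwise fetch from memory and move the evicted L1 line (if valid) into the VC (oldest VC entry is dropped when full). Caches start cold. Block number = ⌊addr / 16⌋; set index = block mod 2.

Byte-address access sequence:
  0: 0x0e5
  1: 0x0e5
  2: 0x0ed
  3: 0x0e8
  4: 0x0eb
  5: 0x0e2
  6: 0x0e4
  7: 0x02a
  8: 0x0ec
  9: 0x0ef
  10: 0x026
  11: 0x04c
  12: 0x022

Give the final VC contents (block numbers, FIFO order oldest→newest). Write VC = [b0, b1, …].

VC = [14, 4]

#0 0xe5→b14/s0 MISS; vc=[]
#1 0xe5→b14/s0 L1-HIT; vc=[]
#2 0xed→b14/s0 L1-HIT; vc=[]
#3 0xe8→b14/s0 L1-HIT; vc=[]
#4 0xeb→b14/s0 L1-HIT; vc=[]
#5 0xe2→b14/s0 L1-HIT; vc=[]
#6 0xe4→b14/s0 L1-HIT; vc=[]
#7 0x2a→b2/s0 MISS; vc=[14]
#8 0xec→b14/s0 VC-HIT; vc=[2]
#9 0xef→b14/s0 L1-HIT; vc=[2]
#10 0x26→b2/s0 VC-HIT; vc=[14]
#11 0x4c→b4/s0 MISS; vc=[14,2]
#12 0x22→b2/s0 VC-HIT; vc=[14,4]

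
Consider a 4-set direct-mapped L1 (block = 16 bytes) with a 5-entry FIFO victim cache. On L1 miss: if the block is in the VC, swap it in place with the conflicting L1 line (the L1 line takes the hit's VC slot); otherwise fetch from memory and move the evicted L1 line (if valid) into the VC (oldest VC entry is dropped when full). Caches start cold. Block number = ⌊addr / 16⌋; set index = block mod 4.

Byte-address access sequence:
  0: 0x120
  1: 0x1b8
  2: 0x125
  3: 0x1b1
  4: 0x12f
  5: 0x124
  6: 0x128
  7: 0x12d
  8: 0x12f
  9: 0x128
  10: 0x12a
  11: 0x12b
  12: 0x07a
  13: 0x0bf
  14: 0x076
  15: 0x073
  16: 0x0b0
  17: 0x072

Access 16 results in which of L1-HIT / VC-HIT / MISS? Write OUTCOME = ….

OUTCOME = VC-HIT

0: 0x120 (blk 18, set 2) → MISS  vc=[]
1: 0x1b8 (blk 27, set 3) → MISS  vc=[]
2: 0x125 (blk 18, set 2) → L1-HIT  vc=[]
3: 0x1b1 (blk 27, set 3) → L1-HIT  vc=[]
4: 0x12f (blk 18, set 2) → L1-HIT  vc=[]
5: 0x124 (blk 18, set 2) → L1-HIT  vc=[]
6: 0x128 (blk 18, set 2) → L1-HIT  vc=[]
7: 0x12d (blk 18, set 2) → L1-HIT  vc=[]
8: 0x12f (blk 18, set 2) → L1-HIT  vc=[]
9: 0x128 (blk 18, set 2) → L1-HIT  vc=[]
10: 0x12a (blk 18, set 2) → L1-HIT  vc=[]
11: 0x12b (blk 18, set 2) → L1-HIT  vc=[]
12: 0x7a (blk 7, set 3) → MISS  vc=[27]
13: 0xbf (blk 11, set 3) → MISS  vc=[27, 7]
14: 0x76 (blk 7, set 3) → VC-HIT  vc=[27, 11]
15: 0x73 (blk 7, set 3) → L1-HIT  vc=[27, 11]
16: 0xb0 (blk 11, set 3) → VC-HIT  vc=[27, 7]
17: 0x72 (blk 7, set 3) → VC-HIT  vc=[27, 11]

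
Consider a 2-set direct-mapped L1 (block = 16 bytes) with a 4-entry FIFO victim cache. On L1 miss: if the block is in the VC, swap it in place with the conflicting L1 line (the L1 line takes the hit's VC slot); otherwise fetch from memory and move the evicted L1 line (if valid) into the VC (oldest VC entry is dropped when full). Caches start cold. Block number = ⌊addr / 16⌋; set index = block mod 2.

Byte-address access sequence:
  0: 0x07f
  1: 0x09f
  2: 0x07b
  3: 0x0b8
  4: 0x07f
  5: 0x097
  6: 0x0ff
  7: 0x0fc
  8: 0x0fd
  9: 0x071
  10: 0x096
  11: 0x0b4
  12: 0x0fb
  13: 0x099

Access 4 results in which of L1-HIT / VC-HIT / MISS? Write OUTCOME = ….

OUTCOME = VC-HIT

  [0] addr=0x7f blk=7 s=1: MISS | VC []
  [1] addr=0x9f blk=9 s=1: MISS | VC [7]
  [2] addr=0x7b blk=7 s=1: VC-HIT | VC [9]
  [3] addr=0xb8 blk=11 s=1: MISS | VC [9, 7]
  [4] addr=0x7f blk=7 s=1: VC-HIT | VC [9, 11]
  [5] addr=0x97 blk=9 s=1: VC-HIT | VC [7, 11]
  [6] addr=0xff blk=15 s=1: MISS | VC [7, 11, 9]
  [7] addr=0xfc blk=15 s=1: L1-HIT | VC [7, 11, 9]
  [8] addr=0xfd blk=15 s=1: L1-HIT | VC [7, 11, 9]
  [9] addr=0x71 blk=7 s=1: VC-HIT | VC [15, 11, 9]
  [10] addr=0x96 blk=9 s=1: VC-HIT | VC [15, 11, 7]
  [11] addr=0xb4 blk=11 s=1: VC-HIT | VC [15, 9, 7]
  [12] addr=0xfb blk=15 s=1: VC-HIT | VC [11, 9, 7]
  [13] addr=0x99 blk=9 s=1: VC-HIT | VC [11, 15, 7]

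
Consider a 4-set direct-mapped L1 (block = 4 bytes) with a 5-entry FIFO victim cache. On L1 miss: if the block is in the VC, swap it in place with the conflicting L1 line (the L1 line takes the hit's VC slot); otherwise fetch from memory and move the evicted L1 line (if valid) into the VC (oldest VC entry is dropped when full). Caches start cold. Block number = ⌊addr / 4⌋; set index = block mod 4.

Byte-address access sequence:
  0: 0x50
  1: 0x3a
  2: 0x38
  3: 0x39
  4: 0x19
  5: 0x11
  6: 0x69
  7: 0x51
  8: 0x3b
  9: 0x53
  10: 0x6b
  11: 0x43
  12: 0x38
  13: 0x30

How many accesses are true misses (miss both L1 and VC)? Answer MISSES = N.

  [0] addr=0x50 blk=20 s=0: MISS | VC []
  [1] addr=0x3a blk=14 s=2: MISS | VC []
  [2] addr=0x38 blk=14 s=2: L1-HIT | VC []
  [3] addr=0x39 blk=14 s=2: L1-HIT | VC []
  [4] addr=0x19 blk=6 s=2: MISS | VC [14]
  [5] addr=0x11 blk=4 s=0: MISS | VC [14, 20]
  [6] addr=0x69 blk=26 s=2: MISS | VC [14, 20, 6]
  [7] addr=0x51 blk=20 s=0: VC-HIT | VC [14, 4, 6]
  [8] addr=0x3b blk=14 s=2: VC-HIT | VC [26, 4, 6]
  [9] addr=0x53 blk=20 s=0: L1-HIT | VC [26, 4, 6]
  [10] addr=0x6b blk=26 s=2: VC-HIT | VC [14, 4, 6]
  [11] addr=0x43 blk=16 s=0: MISS | VC [14, 4, 6, 20]
  [12] addr=0x38 blk=14 s=2: VC-HIT | VC [26, 4, 6, 20]
  [13] addr=0x30 blk=12 s=0: MISS | VC [26, 4, 6, 20, 16]

MISSES = 7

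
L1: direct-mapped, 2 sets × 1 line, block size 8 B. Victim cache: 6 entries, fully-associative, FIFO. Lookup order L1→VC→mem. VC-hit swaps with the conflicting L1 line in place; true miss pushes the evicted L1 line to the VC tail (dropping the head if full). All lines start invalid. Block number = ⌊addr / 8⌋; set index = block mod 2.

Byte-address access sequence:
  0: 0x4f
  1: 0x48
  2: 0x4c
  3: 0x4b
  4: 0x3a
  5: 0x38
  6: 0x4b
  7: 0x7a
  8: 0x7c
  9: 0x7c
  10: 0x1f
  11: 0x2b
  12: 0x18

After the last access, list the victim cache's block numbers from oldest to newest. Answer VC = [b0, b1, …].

0: 0x4f (blk 9, set 1) → MISS  vc=[]
1: 0x48 (blk 9, set 1) → L1-HIT  vc=[]
2: 0x4c (blk 9, set 1) → L1-HIT  vc=[]
3: 0x4b (blk 9, set 1) → L1-HIT  vc=[]
4: 0x3a (blk 7, set 1) → MISS  vc=[9]
5: 0x38 (blk 7, set 1) → L1-HIT  vc=[9]
6: 0x4b (blk 9, set 1) → VC-HIT  vc=[7]
7: 0x7a (blk 15, set 1) → MISS  vc=[7, 9]
8: 0x7c (blk 15, set 1) → L1-HIT  vc=[7, 9]
9: 0x7c (blk 15, set 1) → L1-HIT  vc=[7, 9]
10: 0x1f (blk 3, set 1) → MISS  vc=[7, 9, 15]
11: 0x2b (blk 5, set 1) → MISS  vc=[7, 9, 15, 3]
12: 0x18 (blk 3, set 1) → VC-HIT  vc=[7, 9, 15, 5]

VC = [7, 9, 15, 5]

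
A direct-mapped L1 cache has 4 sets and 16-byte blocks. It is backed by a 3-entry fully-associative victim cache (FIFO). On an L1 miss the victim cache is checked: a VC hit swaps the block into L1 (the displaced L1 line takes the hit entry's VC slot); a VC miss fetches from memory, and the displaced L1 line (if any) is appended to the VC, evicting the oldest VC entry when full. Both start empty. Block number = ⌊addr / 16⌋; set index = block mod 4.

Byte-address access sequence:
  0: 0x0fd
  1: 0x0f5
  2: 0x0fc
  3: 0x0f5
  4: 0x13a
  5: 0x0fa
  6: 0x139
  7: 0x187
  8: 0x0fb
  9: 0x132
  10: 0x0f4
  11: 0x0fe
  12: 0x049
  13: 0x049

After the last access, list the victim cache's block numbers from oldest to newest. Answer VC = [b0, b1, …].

#0 0xfd→b15/s3 MISS; vc=[]
#1 0xf5→b15/s3 L1-HIT; vc=[]
#2 0xfc→b15/s3 L1-HIT; vc=[]
#3 0xf5→b15/s3 L1-HIT; vc=[]
#4 0x13a→b19/s3 MISS; vc=[15]
#5 0xfa→b15/s3 VC-HIT; vc=[19]
#6 0x139→b19/s3 VC-HIT; vc=[15]
#7 0x187→b24/s0 MISS; vc=[15]
#8 0xfb→b15/s3 VC-HIT; vc=[19]
#9 0x132→b19/s3 VC-HIT; vc=[15]
#10 0xf4→b15/s3 VC-HIT; vc=[19]
#11 0xfe→b15/s3 L1-HIT; vc=[19]
#12 0x49→b4/s0 MISS; vc=[19,24]
#13 0x49→b4/s0 L1-HIT; vc=[19,24]

VC = [19, 24]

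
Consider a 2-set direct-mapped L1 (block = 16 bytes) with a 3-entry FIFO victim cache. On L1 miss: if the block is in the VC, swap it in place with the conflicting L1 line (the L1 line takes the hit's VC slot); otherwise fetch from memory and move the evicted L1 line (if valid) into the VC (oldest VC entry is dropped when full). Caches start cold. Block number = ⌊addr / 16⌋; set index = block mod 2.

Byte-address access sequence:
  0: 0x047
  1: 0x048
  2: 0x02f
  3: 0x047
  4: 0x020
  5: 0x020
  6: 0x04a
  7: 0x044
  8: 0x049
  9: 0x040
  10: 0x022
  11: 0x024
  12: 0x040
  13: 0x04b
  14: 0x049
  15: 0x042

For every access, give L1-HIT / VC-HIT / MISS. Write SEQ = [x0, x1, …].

0: 0x47 (blk 4, set 0) → MISS  vc=[]
1: 0x48 (blk 4, set 0) → L1-HIT  vc=[]
2: 0x2f (blk 2, set 0) → MISS  vc=[4]
3: 0x47 (blk 4, set 0) → VC-HIT  vc=[2]
4: 0x20 (blk 2, set 0) → VC-HIT  vc=[4]
5: 0x20 (blk 2, set 0) → L1-HIT  vc=[4]
6: 0x4a (blk 4, set 0) → VC-HIT  vc=[2]
7: 0x44 (blk 4, set 0) → L1-HIT  vc=[2]
8: 0x49 (blk 4, set 0) → L1-HIT  vc=[2]
9: 0x40 (blk 4, set 0) → L1-HIT  vc=[2]
10: 0x22 (blk 2, set 0) → VC-HIT  vc=[4]
11: 0x24 (blk 2, set 0) → L1-HIT  vc=[4]
12: 0x40 (blk 4, set 0) → VC-HIT  vc=[2]
13: 0x4b (blk 4, set 0) → L1-HIT  vc=[2]
14: 0x49 (blk 4, set 0) → L1-HIT  vc=[2]
15: 0x42 (blk 4, set 0) → L1-HIT  vc=[2]

SEQ = [MISS, L1-HIT, MISS, VC-HIT, VC-HIT, L1-HIT, VC-HIT, L1-HIT, L1-HIT, L1-HIT, VC-HIT, L1-HIT, VC-HIT, L1-HIT, L1-HIT, L1-HIT]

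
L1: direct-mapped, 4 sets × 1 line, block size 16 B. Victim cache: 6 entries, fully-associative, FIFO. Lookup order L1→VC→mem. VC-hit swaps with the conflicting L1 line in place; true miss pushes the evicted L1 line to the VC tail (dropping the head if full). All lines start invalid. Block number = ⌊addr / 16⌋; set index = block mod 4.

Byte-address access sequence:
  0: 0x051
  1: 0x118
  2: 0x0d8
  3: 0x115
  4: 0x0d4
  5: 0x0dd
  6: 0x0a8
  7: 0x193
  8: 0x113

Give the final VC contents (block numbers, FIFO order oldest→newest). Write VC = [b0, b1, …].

VC = [5, 25, 13]

0: 0x51 (blk 5, set 1) → MISS  vc=[]
1: 0x118 (blk 17, set 1) → MISS  vc=[5]
2: 0xd8 (blk 13, set 1) → MISS  vc=[5, 17]
3: 0x115 (blk 17, set 1) → VC-HIT  vc=[5, 13]
4: 0xd4 (blk 13, set 1) → VC-HIT  vc=[5, 17]
5: 0xdd (blk 13, set 1) → L1-HIT  vc=[5, 17]
6: 0xa8 (blk 10, set 2) → MISS  vc=[5, 17]
7: 0x193 (blk 25, set 1) → MISS  vc=[5, 17, 13]
8: 0x113 (blk 17, set 1) → VC-HIT  vc=[5, 25, 13]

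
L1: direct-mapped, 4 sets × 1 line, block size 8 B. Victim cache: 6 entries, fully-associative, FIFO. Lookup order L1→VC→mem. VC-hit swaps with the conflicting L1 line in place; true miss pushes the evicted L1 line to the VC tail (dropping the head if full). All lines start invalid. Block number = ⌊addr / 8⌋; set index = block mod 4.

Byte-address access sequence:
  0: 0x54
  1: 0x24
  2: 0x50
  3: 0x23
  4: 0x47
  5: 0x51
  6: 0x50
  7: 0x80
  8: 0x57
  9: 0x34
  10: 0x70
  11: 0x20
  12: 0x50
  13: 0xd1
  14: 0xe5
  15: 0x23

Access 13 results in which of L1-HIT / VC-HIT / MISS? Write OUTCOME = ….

OUTCOME = MISS

0: 0x54 (blk 10, set 2) → MISS  vc=[]
1: 0x24 (blk 4, set 0) → MISS  vc=[]
2: 0x50 (blk 10, set 2) → L1-HIT  vc=[]
3: 0x23 (blk 4, set 0) → L1-HIT  vc=[]
4: 0x47 (blk 8, set 0) → MISS  vc=[4]
5: 0x51 (blk 10, set 2) → L1-HIT  vc=[4]
6: 0x50 (blk 10, set 2) → L1-HIT  vc=[4]
7: 0x80 (blk 16, set 0) → MISS  vc=[4, 8]
8: 0x57 (blk 10, set 2) → L1-HIT  vc=[4, 8]
9: 0x34 (blk 6, set 2) → MISS  vc=[4, 8, 10]
10: 0x70 (blk 14, set 2) → MISS  vc=[4, 8, 10, 6]
11: 0x20 (blk 4, set 0) → VC-HIT  vc=[16, 8, 10, 6]
12: 0x50 (blk 10, set 2) → VC-HIT  vc=[16, 8, 14, 6]
13: 0xd1 (blk 26, set 2) → MISS  vc=[16, 8, 14, 6, 10]
14: 0xe5 (blk 28, set 0) → MISS  vc=[16, 8, 14, 6, 10, 4]
15: 0x23 (blk 4, set 0) → VC-HIT  vc=[16, 8, 14, 6, 10, 28]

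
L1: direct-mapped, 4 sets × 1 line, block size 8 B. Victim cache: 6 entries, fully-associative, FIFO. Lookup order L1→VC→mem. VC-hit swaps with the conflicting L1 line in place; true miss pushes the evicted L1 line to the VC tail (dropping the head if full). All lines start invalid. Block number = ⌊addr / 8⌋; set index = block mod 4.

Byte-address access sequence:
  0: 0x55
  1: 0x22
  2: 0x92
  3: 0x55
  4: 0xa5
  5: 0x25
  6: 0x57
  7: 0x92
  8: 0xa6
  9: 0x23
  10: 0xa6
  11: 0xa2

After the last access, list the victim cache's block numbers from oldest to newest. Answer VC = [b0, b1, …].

VC = [10, 4]

  [0] addr=0x55 blk=10 s=2: MISS | VC []
  [1] addr=0x22 blk=4 s=0: MISS | VC []
  [2] addr=0x92 blk=18 s=2: MISS | VC [10]
  [3] addr=0x55 blk=10 s=2: VC-HIT | VC [18]
  [4] addr=0xa5 blk=20 s=0: MISS | VC [18, 4]
  [5] addr=0x25 blk=4 s=0: VC-HIT | VC [18, 20]
  [6] addr=0x57 blk=10 s=2: L1-HIT | VC [18, 20]
  [7] addr=0x92 blk=18 s=2: VC-HIT | VC [10, 20]
  [8] addr=0xa6 blk=20 s=0: VC-HIT | VC [10, 4]
  [9] addr=0x23 blk=4 s=0: VC-HIT | VC [10, 20]
  [10] addr=0xa6 blk=20 s=0: VC-HIT | VC [10, 4]
  [11] addr=0xa2 blk=20 s=0: L1-HIT | VC [10, 4]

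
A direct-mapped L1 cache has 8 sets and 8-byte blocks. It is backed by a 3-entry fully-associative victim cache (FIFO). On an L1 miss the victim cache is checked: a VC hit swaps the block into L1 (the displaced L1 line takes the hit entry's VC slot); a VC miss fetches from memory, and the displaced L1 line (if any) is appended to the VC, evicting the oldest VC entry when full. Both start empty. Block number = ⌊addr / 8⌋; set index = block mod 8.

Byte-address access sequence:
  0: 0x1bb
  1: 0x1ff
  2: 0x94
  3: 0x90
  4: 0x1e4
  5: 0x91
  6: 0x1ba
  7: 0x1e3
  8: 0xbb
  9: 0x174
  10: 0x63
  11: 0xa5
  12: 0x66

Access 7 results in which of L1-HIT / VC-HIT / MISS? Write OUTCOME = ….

OUTCOME = L1-HIT

#0 0x1bb→b55/s7 MISS; vc=[]
#1 0x1ff→b63/s7 MISS; vc=[55]
#2 0x94→b18/s2 MISS; vc=[55]
#3 0x90→b18/s2 L1-HIT; vc=[55]
#4 0x1e4→b60/s4 MISS; vc=[55]
#5 0x91→b18/s2 L1-HIT; vc=[55]
#6 0x1ba→b55/s7 VC-HIT; vc=[63]
#7 0x1e3→b60/s4 L1-HIT; vc=[63]
#8 0xbb→b23/s7 MISS; vc=[63,55]
#9 0x174→b46/s6 MISS; vc=[63,55]
#10 0x63→b12/s4 MISS; vc=[63,55,60]
#11 0xa5→b20/s4 MISS; vc=[55,60,12]
#12 0x66→b12/s4 VC-HIT; vc=[55,60,20]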